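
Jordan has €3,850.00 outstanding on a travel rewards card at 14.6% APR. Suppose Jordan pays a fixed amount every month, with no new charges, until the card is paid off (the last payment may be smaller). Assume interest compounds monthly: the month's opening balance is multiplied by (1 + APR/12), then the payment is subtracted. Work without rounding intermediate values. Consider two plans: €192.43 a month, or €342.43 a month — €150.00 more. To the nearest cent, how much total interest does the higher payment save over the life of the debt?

€273.24

Monthly rate r = 14.6%/12 = 1.21667% = 0.0121667.
At €192.43/mo: n = ⌈−ln(1 − rB₀/P)/ln(1+r)⌉ = 24 payments (last €12.88); total interest = total paid − €3,850.00 = €588.77.
At €342.43/mo: 13 payments (last €56.37); total interest €315.53.
Interest saved = €588.77 − €315.53 = €273.24.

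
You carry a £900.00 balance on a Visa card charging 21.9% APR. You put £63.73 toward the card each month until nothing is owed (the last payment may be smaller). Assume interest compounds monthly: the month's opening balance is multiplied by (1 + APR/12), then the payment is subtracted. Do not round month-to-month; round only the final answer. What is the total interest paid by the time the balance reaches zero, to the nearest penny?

Monthly rate r = 21.9%/12 = 1.825% = 0.01825.
Payoff takes n = ⌈−ln(1 − rB₀/P)/ln(1+r)⌉ = ⌈16.479⌉ = 17 payments; the last is £30.70.
Total paid = 16·£63.73 + £30.70 = £1,050.38.
Total interest = total paid − principal = £1,050.38 − £900.00 = £150.38.

£150.38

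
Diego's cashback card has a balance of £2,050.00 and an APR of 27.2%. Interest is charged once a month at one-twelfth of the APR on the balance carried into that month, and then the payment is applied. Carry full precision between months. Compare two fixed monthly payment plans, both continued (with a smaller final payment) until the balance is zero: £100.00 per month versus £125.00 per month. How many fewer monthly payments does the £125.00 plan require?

Monthly rate r = 27.2%/12 = 2.26667% = 0.0226667.
At £100.00/mo: n = ⌈−ln(1 − rB₀/P)/ln(1+r)⌉ = 28 payments (last £88.01); total interest = total paid − £2,050.00 = £738.01.
At £125.00/mo: 21 payments (last £92.40); total interest £542.40.
Payments saved = 28 − 21 = 7.

7 fewer payments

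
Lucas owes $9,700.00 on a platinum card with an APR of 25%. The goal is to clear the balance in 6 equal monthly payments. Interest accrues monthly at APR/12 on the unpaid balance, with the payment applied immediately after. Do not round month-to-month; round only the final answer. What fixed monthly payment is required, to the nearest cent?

Monthly rate r = 25%/12 = 2.08333% = 0.0208333.
Level-payment amortization: P = B₀·r / (1 − (1+r)^(−n)) = 9700.00·0.0208333 / (1 − 1.02083^(−6)).
Denominator 1 − (1+r)^(−6) = 0.116368999.
P = 202.083 / 0.116368999 ≈ 1736.57.

$1,736.57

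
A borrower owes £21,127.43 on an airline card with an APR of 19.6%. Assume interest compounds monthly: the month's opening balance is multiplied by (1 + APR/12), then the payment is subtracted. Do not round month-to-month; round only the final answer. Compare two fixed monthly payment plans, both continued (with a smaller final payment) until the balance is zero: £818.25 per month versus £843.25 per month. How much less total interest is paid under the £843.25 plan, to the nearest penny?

£267.53

Monthly rate r = 19.6%/12 = 1.63333% = 0.0163333.
At £818.25/mo: n = ⌈−ln(1 − rB₀/P)/ln(1+r)⌉ = 34 payments (last £661.16); total interest = total paid − £21,127.43 = £6,535.98.
At £843.25/mo: 33 payments (last £411.88); total interest £6,268.45.
Interest saved = £6,535.98 − £6,268.45 = £267.53.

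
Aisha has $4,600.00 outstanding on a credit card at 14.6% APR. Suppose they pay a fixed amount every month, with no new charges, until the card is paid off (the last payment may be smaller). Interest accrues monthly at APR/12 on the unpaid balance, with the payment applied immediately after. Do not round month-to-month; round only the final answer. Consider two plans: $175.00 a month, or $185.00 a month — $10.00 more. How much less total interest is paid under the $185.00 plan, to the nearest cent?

$65.20

Monthly rate r = 14.6%/12 = 1.21667% = 0.0121667.
At $175.00/mo: n = ⌈−ln(1 − rB₀/P)/ln(1+r)⌉ = 32 payments (last $151.95); total interest = total paid − $4,600.00 = $976.95.
At $185.00/mo: 30 payments (last $146.75); total interest $911.75.
Interest saved = $976.95 − $911.75 = $65.20.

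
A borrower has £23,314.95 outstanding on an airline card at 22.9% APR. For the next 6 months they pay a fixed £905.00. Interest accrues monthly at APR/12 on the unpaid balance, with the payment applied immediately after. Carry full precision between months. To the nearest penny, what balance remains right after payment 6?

Monthly rate r = 22.9%/12 = 1.90833% = 0.0190833.
Each month: B ← B·(1+r) − £905.00.
Month 1: interest £444.93; balance after payment £22,854.88.
Month 2: interest £436.15; balance after payment £22,386.02.
Month 3: interest £427.20; balance after payment £21,908.22.
Month 4: interest £418.08; balance after payment £21,421.31.
Month 5: interest £408.79; balance after payment £20,925.10.
Month 6: interest £399.32; balance after payment £20,419.42.

£20,419.42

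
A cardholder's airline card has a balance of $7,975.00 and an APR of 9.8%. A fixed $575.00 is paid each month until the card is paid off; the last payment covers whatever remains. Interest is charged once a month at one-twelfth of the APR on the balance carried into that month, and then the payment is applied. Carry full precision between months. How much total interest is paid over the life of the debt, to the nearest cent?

$523.86

Monthly rate r = 9.8%/12 = 0.816667% = 0.00816667.
Payoff takes n = ⌈−ln(1 − rB₀/P)/ln(1+r)⌉ = ⌈14.780⌉ = 15 payments; the last is $448.86.
Total paid = 14·$575.00 + $448.86 = $8,498.86.
Total interest = total paid − principal = $8,498.86 − $7,975.00 = $523.86.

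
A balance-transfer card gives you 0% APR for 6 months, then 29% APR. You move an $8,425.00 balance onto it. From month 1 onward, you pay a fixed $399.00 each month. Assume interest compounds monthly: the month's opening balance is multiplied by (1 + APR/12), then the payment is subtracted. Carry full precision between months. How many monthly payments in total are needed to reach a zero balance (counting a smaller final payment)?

Promo months 1–6 at r₀ = 0%/12 = 0; months 7+ at r₁ = 29%/12 = 0.0241667.
After month 6 (no interest yet): B = $8,425.00 − 6·$399.00 = $6,031.00.
Then at r₁ with $399.00/mo: n₂ = −ln(1 − r₁·B/P)/ln(1+r₁) ≈ 19.04 → 20 more payments.

26 months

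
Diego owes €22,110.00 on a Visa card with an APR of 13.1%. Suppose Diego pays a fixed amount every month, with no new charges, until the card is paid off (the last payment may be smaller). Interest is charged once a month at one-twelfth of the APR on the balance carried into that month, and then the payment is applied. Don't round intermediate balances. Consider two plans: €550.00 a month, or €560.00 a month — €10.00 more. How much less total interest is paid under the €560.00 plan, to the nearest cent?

€183.49

Monthly rate r = 13.1%/12 = 1.09167% = 0.0109167.
At €550.00/mo: n = ⌈−ln(1 − rB₀/P)/ln(1+r)⌉ = 54 payments (last €117.97); total interest = total paid − €22,110.00 = €7,157.97.
At €560.00/mo: 52 payments (last €524.48); total interest €6,974.48.
Interest saved = €7,157.97 − €6,974.48 = €183.49.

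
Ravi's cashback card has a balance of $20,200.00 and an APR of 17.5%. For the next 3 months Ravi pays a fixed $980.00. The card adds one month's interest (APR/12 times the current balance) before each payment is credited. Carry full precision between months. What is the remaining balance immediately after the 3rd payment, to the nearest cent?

Monthly rate r = 17.5%/12 = 1.45833% = 0.0145833.
Each month: B ← B·(1+r) − $980.00.
Month 1: interest $294.58; balance after payment $19,514.58.
Month 2: interest $284.59; balance after payment $18,819.17.
Month 3: interest $274.45; balance after payment $18,113.62.

$18,113.62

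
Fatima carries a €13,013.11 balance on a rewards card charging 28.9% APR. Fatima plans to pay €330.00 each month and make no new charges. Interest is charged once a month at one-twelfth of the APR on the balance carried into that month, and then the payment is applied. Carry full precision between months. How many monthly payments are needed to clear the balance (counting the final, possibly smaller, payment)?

126 payments

Monthly rate r = 28.9%/12 = 2.40833% = 0.0240833.
Recurrence: B ← B·(1+r) − €330.00.
Month 1: interest €313.40; balance after payment €12,996.51.
Month 2: interest €313.00; balance after payment €12,979.51.
Closed form: n = −ln(1 − rB₀/P)/ln(1+r) = −ln(0.050306)/ln(1.02408) ≈ 125.626, so the balance reaches zero during payment 126.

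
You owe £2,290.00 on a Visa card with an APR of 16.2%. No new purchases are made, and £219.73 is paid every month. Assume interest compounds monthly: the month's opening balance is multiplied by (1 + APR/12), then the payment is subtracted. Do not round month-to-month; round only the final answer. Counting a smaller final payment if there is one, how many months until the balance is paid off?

Monthly rate r = 16.2%/12 = 1.35% = 0.0135.
Recurrence: B ← B·(1+r) − £219.73.
Month 1: interest £30.91; balance after payment £2,101.18.
Month 2: interest £28.37; balance after payment £1,909.82.
Closed form: n = −ln(1 − rB₀/P)/ln(1+r) = −ln(0.8593)/ln(1.0135) ≈ 11.308, so the balance reaches zero during payment 12.

12 payments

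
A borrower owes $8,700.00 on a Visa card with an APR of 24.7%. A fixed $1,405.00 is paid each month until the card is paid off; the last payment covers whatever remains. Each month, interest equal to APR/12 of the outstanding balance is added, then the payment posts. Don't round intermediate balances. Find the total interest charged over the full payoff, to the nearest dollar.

Monthly rate r = 24.7%/12 = 2.05833% = 0.0205833.
Payoff takes n = ⌈−ln(1 − rB₀/P)/ln(1+r)⌉ = ⌈6.692⌉ = 7 payments; the last is $975.06.
Total paid = 6·$1,405.00 + $975.06 = $9,405.06.
Total interest = total paid − principal = $9,405.06 − $8,700.00 = $705.06.

$705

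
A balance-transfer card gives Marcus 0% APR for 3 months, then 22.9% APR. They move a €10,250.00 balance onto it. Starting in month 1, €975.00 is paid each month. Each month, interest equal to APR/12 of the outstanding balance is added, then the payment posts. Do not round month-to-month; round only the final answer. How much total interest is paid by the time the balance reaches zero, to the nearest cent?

Promo months 1–3 at r₀ = 0%/12 = 0; months 4+ at r₁ = 22.9%/12 = 0.0190833.
After month 3 (no interest yet): B = €10,250.00 − 3·€975.00 = €7,325.00.
Then at r₁ with €975.00/mo: n₂ = −ln(1 − r₁·B/P)/ln(1+r₁) ≈ 8.19 → 9 more payments.
Total paid = 11·€975.00 + €182.98 = €10,907.98; interest = €10,907.98 − €10,250.00 = €657.98.

€657.98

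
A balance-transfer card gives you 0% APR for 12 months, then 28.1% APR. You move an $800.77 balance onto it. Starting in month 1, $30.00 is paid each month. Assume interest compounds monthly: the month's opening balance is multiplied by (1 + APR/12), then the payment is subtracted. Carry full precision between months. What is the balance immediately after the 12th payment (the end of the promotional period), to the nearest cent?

Promo months 1–12 at r₀ = 0%/12 = 0; months 13+ at r₁ = 28.1%/12 = 0.0234167.
After month 12 (no interest yet): B = $800.77 − 12·$30.00 = $440.77.

$440.77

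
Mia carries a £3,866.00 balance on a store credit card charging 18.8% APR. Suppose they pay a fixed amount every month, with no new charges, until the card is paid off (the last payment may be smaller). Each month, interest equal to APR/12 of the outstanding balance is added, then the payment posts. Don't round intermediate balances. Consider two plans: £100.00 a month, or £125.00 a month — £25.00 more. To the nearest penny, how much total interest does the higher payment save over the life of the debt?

Monthly rate r = 18.8%/12 = 1.56667% = 0.0156667.
At £100.00/mo: n = ⌈−ln(1 − rB₀/P)/ln(1+r)⌉ = 60 payments (last £86.34); total interest = total paid − £3,866.00 = £2,120.34.
At £125.00/mo: 43 payments (last £78.98); total interest £1,462.98.
Interest saved = £2,120.34 − £1,462.98 = £657.36.

£657.36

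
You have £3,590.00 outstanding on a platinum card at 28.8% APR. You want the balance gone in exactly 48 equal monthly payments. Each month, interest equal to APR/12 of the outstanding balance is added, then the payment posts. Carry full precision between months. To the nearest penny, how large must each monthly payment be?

Monthly rate r = 28.8%/12 = 2.4% = 0.024.
Level-payment amortization: P = B₀·r / (1 − (1+r)^(−n)) = 3590.00·0.024 / (1 − 1.024^(−48)).
Denominator 1 − (1+r)^(−48) = 0.679666705.
P = 86.16 / 0.679666705 ≈ 126.77.

£126.77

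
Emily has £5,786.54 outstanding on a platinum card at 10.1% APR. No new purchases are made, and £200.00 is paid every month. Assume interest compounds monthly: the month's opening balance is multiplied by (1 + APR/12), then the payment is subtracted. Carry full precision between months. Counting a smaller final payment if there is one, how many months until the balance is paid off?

34 payments

Monthly rate r = 10.1%/12 = 0.841667% = 0.00841667.
Recurrence: B ← B·(1+r) − £200.00.
Month 1: interest £48.70; balance after payment £5,635.24.
Month 2: interest £47.43; balance after payment £5,482.67.
Closed form: n = −ln(1 − rB₀/P)/ln(1+r) = −ln(0.75648)/ln(1.00842) ≈ 33.297, so the balance reaches zero during payment 34.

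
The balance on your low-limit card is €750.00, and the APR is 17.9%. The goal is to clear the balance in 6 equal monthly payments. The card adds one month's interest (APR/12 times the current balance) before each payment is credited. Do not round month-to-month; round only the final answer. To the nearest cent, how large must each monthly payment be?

Monthly rate r = 17.9%/12 = 1.49167% = 0.0149167.
Level-payment amortization: P = B₀·r / (1 − (1+r)^(−n)) = 750.00·0.0149167 / (1 − 1.01492^(−6)).
Denominator 1 − (1+r)^(−6) = 0.0850071646.
P = 11.1875 / 0.0850071646 ≈ 131.61.

€131.61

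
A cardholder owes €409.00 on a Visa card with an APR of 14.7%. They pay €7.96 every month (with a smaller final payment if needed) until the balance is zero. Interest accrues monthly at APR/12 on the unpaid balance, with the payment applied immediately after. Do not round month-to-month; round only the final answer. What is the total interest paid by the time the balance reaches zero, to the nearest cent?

€240.01

Monthly rate r = 14.7%/12 = 1.225% = 0.01225.
Payoff takes n = ⌈−ln(1 − rB₀/P)/ln(1+r)⌉ = ⌈81.533⌉ = 82 payments; the last is €4.25.
Total paid = 81·€7.96 + €4.25 = €649.01.
Total interest = total paid − principal = €649.01 − €409.00 = €240.01.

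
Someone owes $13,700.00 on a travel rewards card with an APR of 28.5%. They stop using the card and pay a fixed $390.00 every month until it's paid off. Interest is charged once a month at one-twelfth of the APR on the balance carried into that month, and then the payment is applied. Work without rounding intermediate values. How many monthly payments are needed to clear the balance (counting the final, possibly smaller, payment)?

Monthly rate r = 28.5%/12 = 2.375% = 0.02375.
Recurrence: B ← B·(1+r) − $390.00.
Month 1: interest $325.38; balance after payment $13,635.38.
Month 2: interest $323.84; balance after payment $13,569.22.
Closed form: n = −ln(1 − rB₀/P)/ln(1+r) = −ln(0.16571)/ln(1.02375) ≈ 76.581, so the balance reaches zero during payment 77.

77 months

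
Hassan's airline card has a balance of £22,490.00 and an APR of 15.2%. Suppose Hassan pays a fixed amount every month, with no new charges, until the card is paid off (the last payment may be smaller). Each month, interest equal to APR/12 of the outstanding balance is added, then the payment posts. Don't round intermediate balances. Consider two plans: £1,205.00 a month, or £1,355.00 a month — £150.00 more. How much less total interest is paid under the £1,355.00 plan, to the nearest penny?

Monthly rate r = 15.2%/12 = 1.26667% = 0.0126667.
At £1,205.00/mo: n = ⌈−ln(1 − rB₀/P)/ln(1+r)⌉ = 22 payments (last £518.25); total interest = total paid − £22,490.00 = £3,333.25.
At £1,355.00/mo: 19 payments (last £1,019.57); total interest £2,919.57.
Interest saved = £3,333.25 − £2,919.57 = £413.68.

£413.68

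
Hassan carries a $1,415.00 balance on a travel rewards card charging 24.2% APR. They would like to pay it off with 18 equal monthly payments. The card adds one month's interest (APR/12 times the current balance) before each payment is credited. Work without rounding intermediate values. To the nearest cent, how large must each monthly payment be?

$94.52

Monthly rate r = 24.2%/12 = 2.01667% = 0.0201667.
Level-payment amortization: P = B₀·r / (1 − (1+r)^(−n)) = 1415.00·0.0201667 / (1 − 1.02017^(−18)).
Denominator 1 − (1+r)^(−18) = 0.301896724.
P = 28.5358 / 0.301896724 ≈ 94.52.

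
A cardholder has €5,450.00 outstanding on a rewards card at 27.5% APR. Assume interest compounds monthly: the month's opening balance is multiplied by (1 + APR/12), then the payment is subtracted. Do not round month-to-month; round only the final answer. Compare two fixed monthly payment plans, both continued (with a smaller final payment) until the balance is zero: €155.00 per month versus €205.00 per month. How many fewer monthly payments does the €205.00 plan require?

Monthly rate r = 27.5%/12 = 2.29167% = 0.0229167.
At €155.00/mo: n = ⌈−ln(1 − rB₀/P)/ln(1+r)⌉ = 73 payments (last €50.90); total interest = total paid − €5,450.00 = €5,760.90.
At €205.00/mo: 42 payments (last €97.42); total interest €3,052.42.
Payments saved = 73 − 42 = 31.

31 fewer payments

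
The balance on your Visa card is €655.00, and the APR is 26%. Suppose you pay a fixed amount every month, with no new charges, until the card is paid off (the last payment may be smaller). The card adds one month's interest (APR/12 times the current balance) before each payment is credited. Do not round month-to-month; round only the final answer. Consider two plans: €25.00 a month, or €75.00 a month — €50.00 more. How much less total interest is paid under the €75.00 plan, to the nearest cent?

Monthly rate r = 26%/12 = 2.16667% = 0.0216667.
At €25.00/mo: n = ⌈−ln(1 − rB₀/P)/ln(1+r)⌉ = 40 payments (last €3.04); total interest = total paid − €655.00 = €323.04.
At €75.00/mo: 10 payments (last €59.07); total interest €79.07.
Interest saved = €323.04 − €79.07 = €243.97.

€243.97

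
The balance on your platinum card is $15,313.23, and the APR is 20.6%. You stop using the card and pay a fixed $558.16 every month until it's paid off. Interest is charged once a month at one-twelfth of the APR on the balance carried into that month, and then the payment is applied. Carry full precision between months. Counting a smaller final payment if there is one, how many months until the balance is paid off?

Monthly rate r = 20.6%/12 = 1.71667% = 0.0171667.
Recurrence: B ← B·(1+r) − $558.16.
Month 1: interest $262.88; balance after payment $15,017.95.
Month 2: interest $257.81; balance after payment $14,717.60.
Closed form: n = −ln(1 − rB₀/P)/ln(1+r) = −ln(0.52903)/ln(1.01717) ≈ 37.407, so the balance reaches zero during payment 38.

38 months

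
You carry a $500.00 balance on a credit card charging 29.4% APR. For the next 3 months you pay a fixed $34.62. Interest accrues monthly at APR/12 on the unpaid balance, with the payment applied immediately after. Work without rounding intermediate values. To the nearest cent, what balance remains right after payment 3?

$431.23

Monthly rate r = 29.4%/12 = 2.45% = 0.0245.
Each month: B ← B·(1+r) − $34.62.
Month 1: interest $12.25; balance after payment $477.63.
Month 2: interest $11.70; balance after payment $454.71.
Month 3: interest $11.14; balance after payment $431.23.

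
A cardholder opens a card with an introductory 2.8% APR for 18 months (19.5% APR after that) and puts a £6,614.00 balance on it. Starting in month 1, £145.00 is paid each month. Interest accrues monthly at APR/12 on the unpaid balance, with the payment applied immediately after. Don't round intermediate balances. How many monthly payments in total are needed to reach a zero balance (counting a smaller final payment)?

58 payments

Promo months 1–18 at r₀ = 2.8%/12 = 0.00233333; months 19+ at r₁ = 19.5%/12 = 0.01625.
After month 18: iterate B ← B·(1+r₀) − £145.00 for 18 months → £4,234.95.
Then at r₁ with £145.00/mo: n₂ = −ln(1 − r₁·B/P)/ln(1+r₁) ≈ 39.93 → 40 more payments.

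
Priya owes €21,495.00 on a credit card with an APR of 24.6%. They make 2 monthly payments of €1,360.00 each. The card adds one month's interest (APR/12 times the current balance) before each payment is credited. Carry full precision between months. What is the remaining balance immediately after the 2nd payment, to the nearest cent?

Monthly rate r = 24.6%/12 = 2.05% = 0.0205.
Each month: B ← B·(1+r) − €1,360.00.
Month 1: interest €440.65; balance after payment €20,575.65.
Month 2: interest €421.80; balance after payment €19,637.45.

€19,637.45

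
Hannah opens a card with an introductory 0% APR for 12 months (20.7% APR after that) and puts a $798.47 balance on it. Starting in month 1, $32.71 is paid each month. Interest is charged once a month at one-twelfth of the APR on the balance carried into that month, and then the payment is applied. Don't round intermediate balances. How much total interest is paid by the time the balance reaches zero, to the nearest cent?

$54.81

Promo months 1–12 at r₀ = 0%/12 = 0; months 13+ at r₁ = 20.7%/12 = 0.01725.
After month 12 (no interest yet): B = $798.47 − 12·$32.71 = $405.95.
Then at r₁ with $32.71/mo: n₂ = −ln(1 − r₁·B/P)/ln(1+r₁) ≈ 14.09 → 15 more payments.
Total paid = 26·$32.71 + $2.82 = $853.28; interest = $853.28 − $798.47 = $54.81.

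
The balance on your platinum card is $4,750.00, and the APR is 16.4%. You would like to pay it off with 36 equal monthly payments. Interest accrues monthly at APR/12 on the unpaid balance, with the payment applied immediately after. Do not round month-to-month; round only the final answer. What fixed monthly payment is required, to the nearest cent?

Monthly rate r = 16.4%/12 = 1.36667% = 0.0136667.
Level-payment amortization: P = B₀·r / (1 − (1+r)^(−n)) = 4750.00·0.0136667 / (1 − 1.01367^(−36)).
Denominator 1 − (1+r)^(−36) = 0.386557241.
P = 64.9167 / 0.386557241 ≈ 167.94.

$167.94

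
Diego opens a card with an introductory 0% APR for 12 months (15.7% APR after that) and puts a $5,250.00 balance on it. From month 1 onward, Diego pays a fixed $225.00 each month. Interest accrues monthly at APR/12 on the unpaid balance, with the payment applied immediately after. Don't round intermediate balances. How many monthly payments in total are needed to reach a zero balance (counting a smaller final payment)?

Promo months 1–12 at r₀ = 0%/12 = 0; months 13+ at r₁ = 15.7%/12 = 0.0130833.
After month 12 (no interest yet): B = $5,250.00 − 12·$225.00 = $2,550.00.
Then at r₁ with $225.00/mo: n₂ = −ln(1 − r₁·B/P)/ln(1+r₁) ≈ 12.35 → 13 more payments.

25 payments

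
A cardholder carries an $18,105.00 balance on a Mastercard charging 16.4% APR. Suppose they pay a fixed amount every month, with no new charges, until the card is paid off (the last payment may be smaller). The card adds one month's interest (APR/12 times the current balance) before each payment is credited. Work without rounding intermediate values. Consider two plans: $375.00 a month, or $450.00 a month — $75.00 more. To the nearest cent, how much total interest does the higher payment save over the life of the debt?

Monthly rate r = 16.4%/12 = 1.36667% = 0.0136667.
At $375.00/mo: n = ⌈−ln(1 − rB₀/P)/ln(1+r)⌉ = 80 payments (last $164.85); total interest = total paid − $18,105.00 = $11,684.85.
At $450.00/mo: 59 payments (last $361.43); total interest $8,356.43.
Interest saved = $11,684.85 − $8,356.43 = $3,328.42.

$3,328.42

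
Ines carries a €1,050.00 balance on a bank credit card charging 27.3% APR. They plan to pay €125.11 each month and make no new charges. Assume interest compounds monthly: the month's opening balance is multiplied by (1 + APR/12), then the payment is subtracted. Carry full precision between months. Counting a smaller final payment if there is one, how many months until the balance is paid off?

10 months

Monthly rate r = 27.3%/12 = 2.275% = 0.02275.
Recurrence: B ← B·(1+r) − €125.11.
Month 1: interest €23.89; balance after payment €948.78.
Month 2: interest €21.58; balance after payment €845.25.
Closed form: n = −ln(1 − rB₀/P)/ln(1+r) = −ln(0.80907)/ln(1.02275) ≈ 9.419, so the balance reaches zero during payment 10.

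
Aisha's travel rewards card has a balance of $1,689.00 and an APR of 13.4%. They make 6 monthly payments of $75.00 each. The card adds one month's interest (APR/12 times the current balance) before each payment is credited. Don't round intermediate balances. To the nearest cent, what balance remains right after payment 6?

$1,342.62

Monthly rate r = 13.4%/12 = 1.11667% = 0.0111667.
Each month: B ← B·(1+r) − $75.00.
Month 1: interest $18.86; balance after payment $1,632.86.
Month 2: interest $18.23; balance after payment $1,576.09.
Month 3: interest $17.60; balance after payment $1,518.69.
Month 4: interest $16.96; balance after payment $1,460.65.
Month 5: interest $16.31; balance after payment $1,401.96.
Month 6: interest $15.66; balance after payment $1,342.62.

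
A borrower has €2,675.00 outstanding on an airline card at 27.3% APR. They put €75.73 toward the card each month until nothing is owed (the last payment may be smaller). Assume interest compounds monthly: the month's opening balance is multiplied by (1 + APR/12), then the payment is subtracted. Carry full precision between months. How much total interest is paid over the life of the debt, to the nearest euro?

€2,804

Monthly rate r = 27.3%/12 = 2.275% = 0.02275.
Payoff takes n = ⌈−ln(1 − rB₀/P)/ln(1+r)⌉ = ⌈72.353⌉ = 73 payments; the last is €26.89.
Total paid = 72·€75.73 + €26.89 = €5,479.45.
Total interest = total paid − principal = €5,479.45 − €2,675.00 = €2,804.45.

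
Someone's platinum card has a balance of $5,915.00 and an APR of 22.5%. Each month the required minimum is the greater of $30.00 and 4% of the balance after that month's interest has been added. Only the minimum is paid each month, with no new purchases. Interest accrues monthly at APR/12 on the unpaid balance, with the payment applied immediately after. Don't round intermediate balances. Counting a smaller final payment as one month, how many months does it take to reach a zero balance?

Monthly rate r = 22.5%/12 = 1.875% = 0.01875.
While 4% of the post-interest balance exceeds $30.00, each month B ← (B·(1+r))·(1 − 0.04), i.e. B shrinks by the factor (1+r)·0.96 = 0.978.
This holds for months 1–94. Entering month 95 the balance is $730.81; 4% of the post-interest balance is now below $30.00, so the flat $30.00 minimum applies from here.
From month 95 a fixed $30.00 at rate r clears $730.81 in 33 more payments. Total: 94 + 33 = 127 months.

127 months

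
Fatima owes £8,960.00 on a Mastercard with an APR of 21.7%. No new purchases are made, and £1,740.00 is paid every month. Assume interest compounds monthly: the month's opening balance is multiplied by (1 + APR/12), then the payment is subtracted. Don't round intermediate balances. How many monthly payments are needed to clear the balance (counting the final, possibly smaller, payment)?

Monthly rate r = 21.7%/12 = 1.80833% = 0.0180833.
Recurrence: B ← B·(1+r) − £1,740.00.
Month 1: interest £162.03; balance after payment £7,382.03.
Month 2: interest £133.49; balance after payment £5,775.52.
Month 3: interest £104.44; balance after payment £4,139.96.
Month 4: interest £74.86; balance after payment £2,474.82.
Month 5: interest £44.75; balance after payment £779.58.
Month 6: interest £14.10; balance after payment £0.00.

6 months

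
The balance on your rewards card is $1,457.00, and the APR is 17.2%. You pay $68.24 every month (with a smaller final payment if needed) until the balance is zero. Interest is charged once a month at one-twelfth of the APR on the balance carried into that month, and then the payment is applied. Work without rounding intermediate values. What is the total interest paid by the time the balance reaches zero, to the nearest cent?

$294.85

Monthly rate r = 17.2%/12 = 1.43333% = 0.0143333.
Payoff takes n = ⌈−ln(1 − rB₀/P)/ln(1+r)⌉ = ⌈25.670⌉ = 26 payments; the last is $45.85.
Total paid = 25·$68.24 + $45.85 = $1,751.85.
Total interest = total paid − principal = $1,751.85 − $1,457.00 = $294.85.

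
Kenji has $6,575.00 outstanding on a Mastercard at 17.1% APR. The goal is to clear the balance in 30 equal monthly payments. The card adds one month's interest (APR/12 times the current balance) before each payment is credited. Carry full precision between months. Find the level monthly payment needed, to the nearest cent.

Monthly rate r = 17.1%/12 = 1.425% = 0.01425.
Level-payment amortization: P = B₀·r / (1 − (1+r)^(−n)) = 6575.00·0.01425 / (1 − 1.01425^(−30)).
Denominator 1 − (1+r)^(−30) = 0.345891928.
P = 93.6938 / 0.345891928 ≈ 270.88.

$270.88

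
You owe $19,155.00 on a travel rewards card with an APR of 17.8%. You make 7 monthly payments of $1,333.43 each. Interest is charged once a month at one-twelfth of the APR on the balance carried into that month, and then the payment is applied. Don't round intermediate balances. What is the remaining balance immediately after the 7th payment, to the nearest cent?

Monthly rate r = 17.8%/12 = 1.48333% = 0.0148333.
Each month: B ← B·(1+r) − $1,333.43.
Month 1: interest $284.13; balance after payment $18,105.70.
Month 2: interest $268.57; balance after payment $17,040.84.
Month 3: interest $252.77; balance after payment $15,960.18.
Month 4: interest $236.74; balance after payment $14,863.50.
Month 5: interest $220.48; balance after payment $13,750.54.
Month 6: interest $203.97; balance after payment $12,621.08.
Month 7: interest $187.21; balance after payment $11,474.86.

$11,474.86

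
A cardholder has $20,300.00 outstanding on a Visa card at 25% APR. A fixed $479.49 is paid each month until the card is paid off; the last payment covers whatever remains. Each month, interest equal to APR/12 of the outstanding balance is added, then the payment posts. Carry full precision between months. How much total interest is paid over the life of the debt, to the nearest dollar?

$29,400

Monthly rate r = 25%/12 = 2.08333% = 0.0208333.
Payoff takes n = ⌈−ln(1 − rB₀/P)/ln(1+r)⌉ = ⌈103.650⌉ = 104 payments; the last is $312.70.
Total paid = 103·$479.49 + $312.70 = $49,700.17.
Total interest = total paid − principal = $49,700.17 − $20,300.00 = $29,400.17.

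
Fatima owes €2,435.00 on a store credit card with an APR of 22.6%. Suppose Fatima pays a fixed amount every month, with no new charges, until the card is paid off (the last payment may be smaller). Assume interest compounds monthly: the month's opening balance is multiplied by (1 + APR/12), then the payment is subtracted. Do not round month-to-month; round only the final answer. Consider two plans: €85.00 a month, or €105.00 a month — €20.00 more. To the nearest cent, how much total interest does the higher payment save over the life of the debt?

Monthly rate r = 22.6%/12 = 1.88333% = 0.0188333.
At €85.00/mo: n = ⌈−ln(1 − rB₀/P)/ln(1+r)⌉ = 42 payments (last €48.03); total interest = total paid − €2,435.00 = €1,098.03.
At €105.00/mo: 31 payments (last €80.61); total interest €795.61.
Interest saved = €1,098.03 − €795.61 = €302.42.

€302.42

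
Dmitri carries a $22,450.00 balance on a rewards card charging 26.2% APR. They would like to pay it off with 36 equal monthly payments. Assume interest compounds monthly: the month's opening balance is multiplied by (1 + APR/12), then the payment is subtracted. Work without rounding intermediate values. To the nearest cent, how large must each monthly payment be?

$906.92

Monthly rate r = 26.2%/12 = 2.18333% = 0.0218333.
Level-payment amortization: P = B₀·r / (1 − (1+r)^(−n)) = 22450.00·0.0218333 / (1 − 1.02183^(−36)).
Denominator 1 − (1+r)^(−36) = 0.540466017.
P = 490.158 / 0.540466017 ≈ 906.92.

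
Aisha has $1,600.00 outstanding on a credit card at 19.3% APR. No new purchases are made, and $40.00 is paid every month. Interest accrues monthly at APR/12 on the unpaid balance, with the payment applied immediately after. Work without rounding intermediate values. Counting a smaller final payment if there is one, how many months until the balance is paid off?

65 payments

Monthly rate r = 19.3%/12 = 1.60833% = 0.0160833.
Recurrence: B ← B·(1+r) − $40.00.
Month 1: interest $25.73; balance after payment $1,585.73.
Month 2: interest $25.50; balance after payment $1,571.24.
Closed form: n = −ln(1 − rB₀/P)/ln(1+r) = −ln(0.35667)/ln(1.01608) ≈ 64.615, so the balance reaches zero during payment 65.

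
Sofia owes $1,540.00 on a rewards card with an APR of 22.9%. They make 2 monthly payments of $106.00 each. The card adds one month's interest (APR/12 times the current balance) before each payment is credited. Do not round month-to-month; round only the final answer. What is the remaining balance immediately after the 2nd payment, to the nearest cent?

$1,385.31

Monthly rate r = 22.9%/12 = 1.90833% = 0.0190833.
Each month: B ← B·(1+r) − $106.00.
Month 1: interest $29.39; balance after payment $1,463.39.
Month 2: interest $27.93; balance after payment $1,385.31.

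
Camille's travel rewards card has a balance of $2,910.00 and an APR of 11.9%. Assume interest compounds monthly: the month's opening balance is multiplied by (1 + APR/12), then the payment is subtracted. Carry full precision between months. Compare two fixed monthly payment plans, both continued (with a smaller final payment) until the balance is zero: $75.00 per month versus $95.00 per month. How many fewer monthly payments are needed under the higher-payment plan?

13 fewer payments

Monthly rate r = 11.9%/12 = 0.991667% = 0.00991667.
At $75.00/mo: n = ⌈−ln(1 − rB₀/P)/ln(1+r)⌉ = 50 payments (last $17.02); total interest = total paid − $2,910.00 = $782.02.
At $95.00/mo: 37 payments (last $65.80); total interest $575.80.
Payments saved = 50 − 37 = 13.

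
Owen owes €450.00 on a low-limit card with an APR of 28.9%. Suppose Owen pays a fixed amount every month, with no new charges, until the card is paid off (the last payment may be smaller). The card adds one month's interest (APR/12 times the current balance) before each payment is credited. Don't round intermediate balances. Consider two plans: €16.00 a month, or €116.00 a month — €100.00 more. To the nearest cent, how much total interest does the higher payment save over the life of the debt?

Monthly rate r = 28.9%/12 = 2.40833% = 0.0240833.
At €16.00/mo: n = ⌈−ln(1 − rB₀/P)/ln(1+r)⌉ = 48 payments (last €8.56); total interest = total paid − €450.00 = €310.56.
At €116.00/mo: 5 payments (last €14.24); total interest €28.24.
Interest saved = €310.56 − €28.24 = €282.32.

€282.32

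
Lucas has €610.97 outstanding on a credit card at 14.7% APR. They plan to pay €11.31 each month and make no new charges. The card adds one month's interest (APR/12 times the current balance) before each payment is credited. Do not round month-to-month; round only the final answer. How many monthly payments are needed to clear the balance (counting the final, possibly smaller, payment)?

90 payments

Monthly rate r = 14.7%/12 = 1.225% = 0.01225.
Recurrence: B ← B·(1+r) − €11.31.
Month 1: interest €7.48; balance after payment €607.14.
Month 2: interest €7.44; balance after payment €603.27.
Closed form: n = −ln(1 − rB₀/P)/ln(1+r) = −ln(0.33825)/ln(1.01225) ≈ 89.028, so the balance reaches zero during payment 90.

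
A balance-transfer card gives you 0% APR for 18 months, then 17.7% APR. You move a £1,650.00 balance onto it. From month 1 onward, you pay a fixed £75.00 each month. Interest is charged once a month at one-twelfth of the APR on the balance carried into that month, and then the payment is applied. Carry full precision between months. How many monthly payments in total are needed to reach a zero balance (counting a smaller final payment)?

23 payments

Promo months 1–18 at r₀ = 0%/12 = 0; months 19+ at r₁ = 17.7%/12 = 0.01475.
After month 18 (no interest yet): B = £1,650.00 − 18·£75.00 = £300.00.
Then at r₁ with £75.00/mo: n₂ = −ln(1 − r₁·B/P)/ln(1+r₁) ≈ 4.15 → 5 more payments.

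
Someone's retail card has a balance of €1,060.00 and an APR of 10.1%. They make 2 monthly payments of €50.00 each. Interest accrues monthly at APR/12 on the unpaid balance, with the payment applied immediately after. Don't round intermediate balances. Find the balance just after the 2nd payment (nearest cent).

Monthly rate r = 10.1%/12 = 0.841667% = 0.00841667.
Each month: B ← B·(1+r) − €50.00.
Month 1: interest €8.92; balance after payment €1,018.92.
Month 2: interest €8.58; balance after payment €977.50.

€977.50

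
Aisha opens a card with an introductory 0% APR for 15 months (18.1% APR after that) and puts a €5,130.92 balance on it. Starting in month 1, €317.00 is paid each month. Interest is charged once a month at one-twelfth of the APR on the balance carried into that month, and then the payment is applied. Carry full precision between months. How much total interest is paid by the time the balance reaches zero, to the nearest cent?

Promo months 1–15 at r₀ = 0%/12 = 0; months 16+ at r₁ = 18.1%/12 = 0.0150833.
After month 15 (no interest yet): B = €5,130.92 − 15·€317.00 = €375.92.
Then at r₁ with €317.00/mo: n₂ = −ln(1 − r₁·B/P)/ln(1+r₁) ≈ 1.21 → 2 more payments.
Total paid = 16·€317.00 + €65.56 = €5,137.56; interest = €5,137.56 − €5,130.92 = €6.64.

€6.64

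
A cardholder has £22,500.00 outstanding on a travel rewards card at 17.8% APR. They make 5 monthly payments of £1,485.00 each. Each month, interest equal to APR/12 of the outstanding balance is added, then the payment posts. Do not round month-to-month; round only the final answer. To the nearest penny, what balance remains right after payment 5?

£16,570.43

Monthly rate r = 17.8%/12 = 1.48333% = 0.0148333.
Each month: B ← B·(1+r) − £1,485.00.
Month 1: interest £333.75; balance after payment £21,348.75.
Month 2: interest £316.67; balance after payment £20,180.42.
Month 3: interest £299.34; balance after payment £18,994.77.
Month 4: interest £281.76; balance after payment £17,791.52.
Month 5: interest £263.91; balance after payment £16,570.43.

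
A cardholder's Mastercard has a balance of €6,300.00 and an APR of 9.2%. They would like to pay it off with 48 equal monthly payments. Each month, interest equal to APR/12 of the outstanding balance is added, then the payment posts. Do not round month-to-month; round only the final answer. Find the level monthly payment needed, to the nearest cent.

Monthly rate r = 9.2%/12 = 0.766667% = 0.00766667.
Level-payment amortization: P = B₀·r / (1 − (1+r)^(−n)) = 6300.00·0.00766667 / (1 − 1.00767^(−48)).
Denominator 1 − (1+r)^(−48) = 0.306910751.
P = 48.3 / 0.306910751 ≈ 157.37.

€157.37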